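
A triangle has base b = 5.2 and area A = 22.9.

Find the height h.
A = ½·b·h  ⇒  h = 2A/b = 2·22.9/5.2 = 45.8/5.2 ≈ 8.80769

h = 8.808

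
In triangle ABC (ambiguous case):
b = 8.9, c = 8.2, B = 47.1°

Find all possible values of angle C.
b/sin(B) = c/sin(C)  ⇒  sin(C) = c·sin(B)/b = 8.2·sin(47.1°)/8.9
sin(47.1°) ≈ 0.732543
sin(C) ≈ 8.2·0.732543/8.9 ≈ 6.00685/8.9 ≈ 0.674927
Candidate 1: C₁ = arcsin(0.674927) ≈ 42.4485°  →  A = 180° − 47.1° − 42.4485° ≈ 90.4515° > 0, valid
Candidate 2: C₂ = 180° − C₁ ≈ 137.552°  →  A = 180° − 47.1° − 137.552° ≈ -4.6515° ≤ 0, not a valid triangle

C = 42.45° (one solution)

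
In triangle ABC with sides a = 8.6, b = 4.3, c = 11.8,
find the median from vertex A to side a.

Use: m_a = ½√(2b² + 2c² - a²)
m_a = ½√(2·4.3² + 2·11.8² − 8.6²) = ½√(2·18.49 + 2·139.24 − 73.96) = ½√(36.98 + 278.48 − 73.96) = ½√241.5
√241.5 ≈ 15.5403, so m_a ≈ 7.77014

m_a = 7.77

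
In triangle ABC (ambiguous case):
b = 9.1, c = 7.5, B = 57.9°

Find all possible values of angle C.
b/sin(B) = c/sin(C)  ⇒  sin(C) = c·sin(B)/b = 7.5·sin(57.9°)/9.1
sin(57.9°) ≈ 0.847122
sin(C) ≈ 7.5·0.847122/9.1 ≈ 6.35341/9.1 ≈ 0.698177
Candidate 1: C₁ = arcsin(0.698177) ≈ 44.281°  →  A = 180° − 57.9° − 44.281° ≈ 77.819° > 0, valid
Candidate 2: C₂ = 180° − C₁ ≈ 135.719°  →  A = 180° − 57.9° − 135.719° ≈ -13.619° ≤ 0, not a valid triangle

C = 44.28° (one solution)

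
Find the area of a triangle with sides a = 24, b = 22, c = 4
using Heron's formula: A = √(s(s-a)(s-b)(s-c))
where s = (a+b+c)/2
s = (24 + 22 + 4)/2 = 50/2 = 25
s − a = 1, s − b = 3, s − c = 21
s(s−a)(s−b)(s−c) = 25·1·3·21 = 1575
Area = √1575 ≈ 39.6863

s = 25.0, Area = 39.69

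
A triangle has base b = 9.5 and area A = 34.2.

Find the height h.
A = ½·b·h  ⇒  h = 2A/b = 2·34.2/9.5 = 68.4/9.5 ≈ 7.2

h = 7.2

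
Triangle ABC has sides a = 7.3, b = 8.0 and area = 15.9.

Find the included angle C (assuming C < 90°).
Area = ½·a·b·sin(C)  ⇒  sin(C) = 2·Area/(a·b) = 2·15.9/(7.3·8.0) = 31.8/58.4 ≈ 0.544521
C = arcsin(0.544521) ≈ 32.9919° (taking the acute solution since C < 90°)

C = 32.99°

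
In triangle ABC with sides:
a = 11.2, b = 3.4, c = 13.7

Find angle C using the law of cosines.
c² = a² + b² − 2ab·cos(C)  ⇒  cos(C) = (a² + b² − c²)/(2ab)
cos(C) = (11.2² + 3.4² − 13.7²)/(2·11.2·3.4) = (125.44 + 11.56 − 187.69)/76.16 = -50.69/76.16 ≈ -0.665572
C = arccos(-0.665572) ≈ 131.726°

C = 131.7°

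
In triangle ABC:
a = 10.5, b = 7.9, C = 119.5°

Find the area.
Two sides and the included angle (SAS): A = ½·a·b·sin(C) = ½·10.5·7.9·sin(119.5°)
sin(119.5°) ≈ 0.870356
A ≈ ½·82.95·0.870356 = 41.475·0.870356 ≈ 36.098

Area = 36.1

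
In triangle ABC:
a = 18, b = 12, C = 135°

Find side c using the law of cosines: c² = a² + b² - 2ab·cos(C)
c² = 18² + 12² − 2·18·12·cos(135°)
cos(135°) ≈ -0.707107
c² ≈ 324 + 144 − 432·(-0.707107) ≈ 468 + 305.47 ≈ 773.47
c ≈ √773.47 ≈ 27.8113

c = 27.81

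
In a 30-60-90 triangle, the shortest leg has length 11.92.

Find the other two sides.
In a 30-60-90 triangle the sides are in ratio 1 : √3 : 2 (short leg : long leg : hypotenuse).
Long leg = 11.92·√3 ≈ 11.92·1.73205 ≈ 20.646
Hypotenuse = 2·11.92 = 23.84

Long leg = 11.92√3 = 20.65, Hypotenuse = 23.84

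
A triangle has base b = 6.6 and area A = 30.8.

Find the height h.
A = ½·b·h  ⇒  h = 2A/b = 2·30.8/6.6 = 61.6/6.6 ≈ 9.33333

h = 9.333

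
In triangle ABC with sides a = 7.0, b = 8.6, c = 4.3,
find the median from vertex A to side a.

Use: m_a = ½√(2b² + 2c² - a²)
m_a = ½√(2·8.6² + 2·4.3² − 7.0²) = ½√(2·73.96 + 2·18.49 − 49) = ½√(147.92 + 36.98 − 49) = ½√135.9
√135.9 ≈ 11.6576, so m_a ≈ 5.82881

m_a = 5.829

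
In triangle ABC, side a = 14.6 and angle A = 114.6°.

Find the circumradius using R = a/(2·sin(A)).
R = a/(2·sin(A)) = 14.6/(2·sin(114.6°))
sin(114.6°) ≈ 0.909236
R ≈ 14.6/(2·0.909236) = 14.6/1.81847 ≈ 8.02872

R = 8.029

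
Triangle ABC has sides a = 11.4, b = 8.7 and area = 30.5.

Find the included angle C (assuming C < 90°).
Area = ½·a·b·sin(C)  ⇒  sin(C) = 2·Area/(a·b) = 2·30.5/(11.4·8.7) = 61/99.18 ≈ 0.615043
C = arcsin(0.615043) ≈ 37.9551° (taking the acute solution since C < 90°)

C = 37.96°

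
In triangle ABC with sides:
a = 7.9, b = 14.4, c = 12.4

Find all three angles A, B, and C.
Law of cosines for each angle (a² = 62.41, b² = 207.36, c² = 153.76):
cos(A) = (b² + c² − a²)/(2bc) = (207.36 + 153.76 − 62.41)/(2·14.4·12.4) = 298.71/357.12 ≈ 0.836442  ⇒  A ≈ 33.2338°
cos(B) = (a² + c² − b²)/(2ac) = (62.41 + 153.76 − 207.36)/(2·7.9·12.4) = 8.81/195.92 ≈ 0.0449673  ⇒  B ≈ 87.4227°
cos(C) = (a² + b² − c²)/(2ab) = (62.41 + 207.36 − 153.76)/(2·7.9·14.4) = 116.01/227.52 ≈ 0.509889  ⇒  C ≈ 59.3435°
Check: A + B + C ≈ 180°

A = 33.23°, B = 87.42°, C = 59.34°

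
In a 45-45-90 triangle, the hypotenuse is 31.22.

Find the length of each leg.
In a 45-45-90 triangle hypotenuse = leg·√2, so leg = hypotenuse/√2.
Leg = 31.22/√2 ≈ 31.22/1.41421 ≈ 22.0759

Each leg = 22.08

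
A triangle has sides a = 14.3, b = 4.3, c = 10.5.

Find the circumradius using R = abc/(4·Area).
First find the area with Heron's formula.
s = (14.3 + 4.3 + 10.5)/2 = 14.55
Area = √(s(s−a)(s−b)(s−c)) = √(14.55·0.25·10.25·4.05) ≈ √151.002 ≈ 12.2883
abc = 14.3·4.3·10.5 = 645.645
R = abc/(4·Area) ≈ 645.645/(4·12.2883) = 645.645/49.1531 ≈ 13.1354

R = 13.14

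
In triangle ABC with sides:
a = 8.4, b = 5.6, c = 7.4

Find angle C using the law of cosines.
c² = a² + b² − 2ab·cos(C)  ⇒  cos(C) = (a² + b² − c²)/(2ab)
cos(C) = (8.4² + 5.6² − 7.4²)/(2·8.4·5.6) = (70.56 + 31.36 − 54.76)/94.08 = 47.16/94.08 ≈ 0.501276
C = arccos(0.501276) ≈ 59.9156°

C = 59.92°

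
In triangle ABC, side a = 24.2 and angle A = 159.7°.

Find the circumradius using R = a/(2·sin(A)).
R = a/(2·sin(A)) = 24.2/(2·sin(159.7°))
sin(159.7°) ≈ 0.346936
R ≈ 24.2/(2·0.346936) = 24.2/0.693871 ≈ 34.8768

R = 34.88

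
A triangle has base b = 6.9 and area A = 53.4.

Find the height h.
A = ½·b·h  ⇒  h = 2A/b = 2·53.4/6.9 = 106.8/6.9 ≈ 15.4783

h = 15.48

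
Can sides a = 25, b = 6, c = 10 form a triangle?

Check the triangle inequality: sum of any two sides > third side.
a + b vs c: 25 + 6 = 31 > 10  ✓
a + c vs b: 25 + 10 = 35 > 6  ✓
b + c vs a: 6 + 10 = 16 ≤ 25  ✗

No: 6 + 10 = 16 is not > 25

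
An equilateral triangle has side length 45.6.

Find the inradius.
r = Area/s with s the semi-perimeter.
Area = (√3/4)·45.6² = (√3/4)·2079.36 ≈ 0.433013·2079.36 ≈ 900.389
s = 3·45.6/2 = 68.4
r ≈ 900.389/68.4 ≈ 13.1636
(Equivalently r = side/(2√3) = 45.6/3.4641 ≈ 13.1636.)

r = 13.16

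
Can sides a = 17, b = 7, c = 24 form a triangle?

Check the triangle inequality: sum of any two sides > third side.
a + b vs c: 17 + 7 = 24 ≤ 24  ✗
a + c vs b: 17 + 24 = 41 > 7  ✓
b + c vs a: 7 + 24 = 31 > 17  ✓

No: 17 + 7 = 24 is not > 24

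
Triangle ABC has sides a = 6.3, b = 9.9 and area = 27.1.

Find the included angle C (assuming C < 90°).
Area = ½·a·b·sin(C)  ⇒  sin(C) = 2·Area/(a·b) = 2·27.1/(6.3·9.9) = 54.2/62.37 ≈ 0.869008
C = arcsin(0.869008) ≈ 60.3435° (taking the acute solution since C < 90°)

C = 60.34°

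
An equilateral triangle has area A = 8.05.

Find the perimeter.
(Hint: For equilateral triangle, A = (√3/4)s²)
A = (√3/4)s²  ⇒  s² = 4A/√3 = 4·8.05/√3 = 32.2/1.73205 ≈ 18.5907
s ≈ √18.5907 ≈ 4.31169
Perimeter = 3s ≈ 3·4.31169 ≈ 12.9351

Perimeter = 12.94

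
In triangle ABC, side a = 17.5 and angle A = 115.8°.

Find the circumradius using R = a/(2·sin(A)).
R = a/(2·sin(A)) = 17.5/(2·sin(115.8°))
sin(115.8°) ≈ 0.900319
R ≈ 17.5/(2·0.900319) = 17.5/1.80064 ≈ 9.71878

R = 9.719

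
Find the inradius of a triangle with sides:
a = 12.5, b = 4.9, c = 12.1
r = Area/s where s is the semi-perimeter.
s = (12.5 + 4.9 + 12.1)/2 = 29.5/2 = 14.75
Area = √(s(s−a)(s−b)(s−c)) = √(14.75·2.25·9.85·2.65) ≈ √866.277 ≈ 29.4326
r ≈ 29.4326/14.75 ≈ 1.99543

r = 1.995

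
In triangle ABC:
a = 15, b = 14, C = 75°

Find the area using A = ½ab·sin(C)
A = ½·a·b·sin(C) = ½·15·14·sin(75°)
sin(75°) ≈ 0.965926
A ≈ ½·210·0.965926 = 105·0.965926 ≈ 101.422

Area = 101.4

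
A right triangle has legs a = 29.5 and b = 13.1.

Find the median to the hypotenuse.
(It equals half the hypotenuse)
Hypotenuse c = √(a² + b²) = √(870.25 + 171.61) = √1041.86 ≈ 32.2779
Median to hypotenuse = c/2 ≈ 32.2779/2 ≈ 16.1389

Median = 16.14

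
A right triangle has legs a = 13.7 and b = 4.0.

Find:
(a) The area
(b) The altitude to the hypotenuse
(a) The legs are perpendicular, so Area = ½·a·b = ½·13.7·4.0 = ½·54.8 = 27.4
(b) Hypotenuse c = √(a² + b²) = √(187.69 + 16) = √203.69 ≈ 14.272
    Area = ½·c·h_c  ⇒  h_c = 2·Area/c = 54.8/14.272 ≈ 3.83969

Area = 27.4, h_c = 3.84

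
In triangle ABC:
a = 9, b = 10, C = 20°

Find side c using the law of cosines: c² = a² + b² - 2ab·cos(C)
c² = 9² + 10² − 2·9·10·cos(20°)
cos(20°) ≈ 0.939693
c² ≈ 81 + 100 − 180·(0.939693) ≈ 181 − 169.145 ≈ 11.8553
c ≈ √11.8553 ≈ 3.44316

c = 3.443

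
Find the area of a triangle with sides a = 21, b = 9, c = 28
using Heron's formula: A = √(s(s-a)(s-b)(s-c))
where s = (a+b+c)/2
s = (21 + 9 + 28)/2 = 58/2 = 29
s − a = 8, s − b = 20, s − c = 1
s(s−a)(s−b)(s−c) = 29·8·20·1 = 4640
Area = √4640 ≈ 68.1175

s = 29.0, Area = 68.12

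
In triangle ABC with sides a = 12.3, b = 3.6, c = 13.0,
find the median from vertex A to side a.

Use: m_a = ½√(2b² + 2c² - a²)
m_a = ½√(2·3.6² + 2·13.0² − 12.3²) = ½√(2·12.96 + 2·169 − 151.29) = ½√(25.92 + 338 − 151.29) = ½√212.63
√212.63 ≈ 14.5818, so m_a ≈ 7.29092

m_a = 7.291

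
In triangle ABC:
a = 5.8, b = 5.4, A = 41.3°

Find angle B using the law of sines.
a/sin(A) = b/sin(B)  ⇒  sin(B) = b·sin(A)/a = 5.4·sin(41.3°)/5.8
sin(41.3°) ≈ 0.660002
sin(B) ≈ 5.4·0.660002/5.8 ≈ 3.56401/5.8 ≈ 0.614484
B = arcsin(0.614484) ≈ 37.9145°
(Since b ≤ a we need B ≤ A, so the obtuse alternative 180° − 37.9145° ≈ 142.086° is rejected.)

B = 37.91°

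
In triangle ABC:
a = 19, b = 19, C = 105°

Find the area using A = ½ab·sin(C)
A = ½·a·b·sin(C) = ½·19·19·sin(105°)
sin(105°) ≈ 0.965926
A ≈ ½·361·0.965926 = 180.5·0.965926 ≈ 174.35

Area = 174.3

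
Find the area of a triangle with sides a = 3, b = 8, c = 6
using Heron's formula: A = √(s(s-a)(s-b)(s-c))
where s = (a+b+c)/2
s = (3 + 8 + 6)/2 = 17/2 = 8.5
s − a = 5.5, s − b = 0.5, s − c = 2.5
s(s−a)(s−b)(s−c) = 8.5·5.5·0.5·2.5 = 58.4375
Area = √58.4375 ≈ 7.64444

s = 8.5, Area = 7.644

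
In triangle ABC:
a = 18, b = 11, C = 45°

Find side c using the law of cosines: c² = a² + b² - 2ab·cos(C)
c² = 18² + 11² − 2·18·11·cos(45°)
cos(45°) ≈ 0.707107
c² ≈ 324 + 121 − 396·(0.707107) ≈ 445 − 280.014 ≈ 164.986
c ≈ √164.986 ≈ 12.8447

c = 12.84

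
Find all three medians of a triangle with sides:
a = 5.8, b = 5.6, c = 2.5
Median formula: m_a = ½√(2b² + 2c² − a²) (and cyclically). a² = 33.64, b² = 31.36, c² = 6.25.
m_a = ½√(2·31.36 + 2·6.25 − 33.64) = ½√41.58 ≈ ½·6.44826 ≈ 3.22413
m_b = ½√(2·33.64 + 2·6.25 − 31.36) = ½√48.42 ≈ ½·6.95845 ≈ 3.47922
m_c = ½√(2·33.64 + 2·31.36 − 6.25) = ½√123.75 ≈ ½·11.1243 ≈ 5.56215

m_a = 3.224, m_b = 3.479, m_c = 5.562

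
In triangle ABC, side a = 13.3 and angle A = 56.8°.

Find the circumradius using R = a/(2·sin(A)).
R = a/(2·sin(A)) = 13.3/(2·sin(56.8°))
sin(56.8°) ≈ 0.836764
R ≈ 13.3/(2·0.836764) = 13.3/1.67353 ≈ 7.94728

R = 7.947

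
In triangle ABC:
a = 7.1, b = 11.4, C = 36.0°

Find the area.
Two sides and the included angle (SAS): A = ½·a·b·sin(C) = ½·7.1·11.4·sin(36.0°)
sin(36.0°) ≈ 0.587785
A ≈ ½·80.94·0.587785 = 40.47·0.587785 ≈ 23.7877

Area = 23.79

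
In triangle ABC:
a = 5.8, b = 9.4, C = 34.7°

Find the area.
Two sides and the included angle (SAS): A = ½·a·b·sin(C) = ½·5.8·9.4·sin(34.7°)
sin(34.7°) ≈ 0.56928
A ≈ ½·54.52·0.56928 = 27.26·0.56928 ≈ 15.5186

Area = 15.52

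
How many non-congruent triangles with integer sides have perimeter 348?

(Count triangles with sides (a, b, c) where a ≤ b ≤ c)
Let a ≤ b ≤ c with a + b + c = 348. The only binding inequality is a + b > c, i.e. 348 − c > c, so c < 348/2; and c ≥ 348/3 since c is the largest side.
So 116 ≤ c ≤ 173. For each c, b runs from ⌈(348 − c)/2⌉ up to c (then a = 348 − b − c satisfies 1 ≤ a ≤ b automatically), giving c − ⌈(348 − c)/2⌉ + 1 choices.
Summing over c: 1 + 2 + 4 + 5 + … + 85 + 86  (58 terms, c = 116, …, 173) = 2523
Check (closed form: nearest integer to p²/48 for even p, (p+3)²/48 for odd p): 348²/48 = 121104/48 ≈ 2523.00 → 2523

2523 triangles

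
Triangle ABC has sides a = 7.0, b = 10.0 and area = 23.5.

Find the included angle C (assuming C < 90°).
Area = ½·a·b·sin(C)  ⇒  sin(C) = 2·Area/(a·b) = 2·23.5/(7.0·10.0) = 47/70 ≈ 0.671429
C = arcsin(0.671429) ≈ 42.1774° (taking the acute solution since C < 90°)

C = 42.18°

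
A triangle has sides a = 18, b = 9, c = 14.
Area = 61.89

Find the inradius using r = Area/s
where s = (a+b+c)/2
s = (18 + 9 + 14)/2 = 41/2 = 20.5
r = Area/s = 61.89/20.5 ≈ 3.01902

r = 3.019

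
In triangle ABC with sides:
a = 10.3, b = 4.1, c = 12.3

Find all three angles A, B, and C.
Law of cosines for each angle (a² = 106.09, b² = 16.81, c² = 151.29):
cos(A) = (b² + c² − a²)/(2bc) = (16.81 + 151.29 − 106.09)/(2·4.1·12.3) = 62.01/100.86 ≈ 0.614813  ⇒  A ≈ 52.0617°
cos(B) = (a² + c² − b²)/(2ac) = (106.09 + 151.29 − 16.81)/(2·10.3·12.3) = 240.57/253.38 ≈ 0.949444  ⇒  B ≈ 18.2967°
cos(C) = (a² + b² − c²)/(2ab) = (106.09 + 16.81 − 151.29)/(2·10.3·4.1) = -28.39/84.46 ≈ -0.336135  ⇒  C ≈ 109.642°
Check: A + B + C ≈ 180°

A = 52.06°, B = 18.3°, C = 109.6°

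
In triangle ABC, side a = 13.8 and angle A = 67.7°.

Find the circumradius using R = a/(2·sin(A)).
R = a/(2·sin(A)) = 13.8/(2·sin(67.7°))
sin(67.7°) ≈ 0.92521
R ≈ 13.8/(2·0.92521) = 13.8/1.85042 ≈ 7.45777

R = 7.458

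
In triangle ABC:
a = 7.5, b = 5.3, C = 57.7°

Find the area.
Two sides and the included angle (SAS): A = ½·a·b·sin(C) = ½·7.5·5.3·sin(57.7°)
sin(57.7°) ≈ 0.845262
A ≈ ½·39.75·0.845262 = 19.875·0.845262 ≈ 16.7996

Area = 16.8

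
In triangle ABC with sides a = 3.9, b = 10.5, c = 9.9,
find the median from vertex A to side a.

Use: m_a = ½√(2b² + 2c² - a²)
m_a = ½√(2·10.5² + 2·9.9² − 3.9²) = ½√(2·110.25 + 2·98.01 − 15.21) = ½√(220.5 + 196.02 − 15.21) = ½√401.31
√401.31 ≈ 20.0327, so m_a ≈ 10.0164

m_a = 10.02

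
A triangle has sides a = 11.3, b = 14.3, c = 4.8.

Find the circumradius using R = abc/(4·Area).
First find the area with Heron's formula.
s = (11.3 + 14.3 + 4.8)/2 = 15.2
Area = √(s(s−a)(s−b)(s−c)) = √(15.2·3.9·0.9·10.4) ≈ √554.861 ≈ 23.5555
abc = 11.3·14.3·4.8 = 775.632
R = abc/(4·Area) ≈ 775.632/(4·23.5555) = 775.632/94.2219 ≈ 8.23197

R = 8.232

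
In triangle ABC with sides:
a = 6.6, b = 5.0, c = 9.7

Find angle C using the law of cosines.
c² = a² + b² − 2ab·cos(C)  ⇒  cos(C) = (a² + b² − c²)/(2ab)
cos(C) = (6.6² + 5.0² − 9.7²)/(2·6.6·5.0) = (43.56 + 25 − 94.09)/66 = -25.53/66 ≈ -0.386818
C = arccos(-0.386818) ≈ 112.757°

C = 112.8°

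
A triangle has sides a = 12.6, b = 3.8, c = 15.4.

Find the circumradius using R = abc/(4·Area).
First find the area with Heron's formula.
s = (12.6 + 3.8 + 15.4)/2 = 15.9
Area = √(s(s−a)(s−b)(s−c)) = √(15.9·3.3·12.1·0.5) ≈ √317.443 ≈ 17.8169
abc = 12.6·3.8·15.4 = 737.352
R = abc/(4·Area) ≈ 737.352/(4·17.8169) = 737.352/71.2678 ≈ 10.3462

R = 10.35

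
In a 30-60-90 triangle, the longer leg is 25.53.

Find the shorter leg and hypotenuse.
In a 30-60-90 triangle the sides are in ratio 1 : √3 : 2, so short leg = long leg/√3 and hypotenuse = 2·(short leg).
Short leg = 25.53/√3 ≈ 25.53/1.73205 ≈ 14.7398
Hypotenuse = 2·14.7398 ≈ 29.4795

Short leg = 14.74, Hypotenuse = 29.48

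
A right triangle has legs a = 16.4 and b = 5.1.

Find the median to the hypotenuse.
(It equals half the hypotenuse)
Hypotenuse c = √(a² + b²) = √(268.96 + 26.01) = √294.97 ≈ 17.1747
Median to hypotenuse = c/2 ≈ 17.1747/2 ≈ 8.58735

Median = 8.587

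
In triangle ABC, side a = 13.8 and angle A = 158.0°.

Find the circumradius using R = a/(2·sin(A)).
R = a/(2·sin(A)) = 13.8/(2·sin(158.0°))
sin(158.0°) ≈ 0.374607
R ≈ 13.8/(2·0.374607) = 13.8/0.749213 ≈ 18.4193

R = 18.42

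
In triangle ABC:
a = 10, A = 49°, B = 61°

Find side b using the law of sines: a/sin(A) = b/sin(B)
a/sin(A) = b/sin(B)  ⇒  b = a·sin(B)/sin(A) = 10·sin(61°)/sin(49°)
sin(61°) ≈ 0.87462, sin(49°) ≈ 0.75471
b ≈ 10·0.87462/0.75471 ≈ 8.7462/0.75471 ≈ 11.5888

b = 11.59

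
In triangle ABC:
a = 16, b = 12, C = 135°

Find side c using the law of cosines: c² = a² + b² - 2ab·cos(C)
c² = 16² + 12² − 2·16·12·cos(135°)
cos(135°) ≈ -0.707107
c² ≈ 256 + 144 − 384·(-0.707107) ≈ 400 + 271.529 ≈ 671.529
c ≈ √671.529 ≈ 25.9139

c = 25.91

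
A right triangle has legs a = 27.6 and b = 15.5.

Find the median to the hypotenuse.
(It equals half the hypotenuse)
Hypotenuse c = √(a² + b²) = √(761.76 + 240.25) = √1002.01 ≈ 31.6545
Median to hypotenuse = c/2 ≈ 31.6545/2 ≈ 15.8273

Median = 15.83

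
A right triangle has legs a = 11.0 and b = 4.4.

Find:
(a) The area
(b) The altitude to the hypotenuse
(a) The legs are perpendicular, so Area = ½·a·b = ½·11.0·4.4 = ½·48.4 = 24.2
(b) Hypotenuse c = √(a² + b²) = √(121 + 19.36) = √140.36 ≈ 11.8474
    Area = ½·c·h_c  ⇒  h_c = 2·Area/c = 48.4/11.8474 ≈ 4.0853

Area = 24.2, h_c = 4.085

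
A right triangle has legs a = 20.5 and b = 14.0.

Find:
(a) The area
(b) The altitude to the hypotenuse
(a) The legs are perpendicular, so Area = ½·a·b = ½·20.5·14.0 = ½·287 = 143.5
(b) Hypotenuse c = √(a² + b²) = √(420.25 + 196) = √616.25 ≈ 24.8244
    Area = ½·c·h_c  ⇒  h_c = 2·Area/c = 287/24.8244 ≈ 11.5612

Area = 143.5, h_c = 11.56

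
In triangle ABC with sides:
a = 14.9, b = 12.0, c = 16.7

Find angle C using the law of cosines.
c² = a² + b² − 2ab·cos(C)  ⇒  cos(C) = (a² + b² − c²)/(2ab)
cos(C) = (14.9² + 12.0² − 16.7²)/(2·14.9·12.0) = (222.01 + 144 − 278.89)/357.6 = 87.12/357.6 ≈ 0.243624
C = arccos(0.243624) ≈ 75.8995°

C = 75.9°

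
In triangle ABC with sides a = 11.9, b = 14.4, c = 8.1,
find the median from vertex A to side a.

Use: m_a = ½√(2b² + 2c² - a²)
m_a = ½√(2·14.4² + 2·8.1² − 11.9²) = ½√(2·207.36 + 2·65.61 − 141.61) = ½√(414.72 + 131.22 − 141.61) = ½√404.33
√404.33 ≈ 20.108, so m_a ≈ 10.054

m_a = 10.05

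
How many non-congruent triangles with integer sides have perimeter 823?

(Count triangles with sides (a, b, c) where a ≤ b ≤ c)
Let a ≤ b ≤ c with a + b + c = 823. The only binding inequality is a + b > c, i.e. 823 − c > c, so c < 823/2; and c ≥ 823/3 since c is the largest side.
So 275 ≤ c ≤ 411. For each c, b runs from ⌈(823 − c)/2⌉ up to c (then a = 823 − b − c satisfies 1 ≤ a ≤ b automatically), giving c − ⌈(823 − c)/2⌉ + 1 choices.
Summing over c: 2 + 3 + 5 + 6 + … + 204 + 206  (137 terms, c = 275, …, 411) = 14214
Check (closed form: nearest integer to p²/48 for even p, (p+3)²/48 for odd p): (823+3)²/48 = 826²/48 = 682276/48 ≈ 14214.08 → 14214

14214 triangles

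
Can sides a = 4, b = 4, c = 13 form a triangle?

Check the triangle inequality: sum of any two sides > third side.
a + b vs c: 4 + 4 = 8 ≤ 13  ✗
a + c vs b: 4 + 13 = 17 > 4  ✓
b + c vs a: 4 + 13 = 17 > 4  ✓

No: 4 + 4 = 8 is not > 13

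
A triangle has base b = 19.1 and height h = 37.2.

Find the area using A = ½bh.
A = ½·b·h = ½·19.1·37.2 = ½·710.52 = 355.26

Area = 355.26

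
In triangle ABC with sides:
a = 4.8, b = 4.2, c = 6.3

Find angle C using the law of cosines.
c² = a² + b² − 2ab·cos(C)  ⇒  cos(C) = (a² + b² − c²)/(2ab)
cos(C) = (4.8² + 4.2² − 6.3²)/(2·4.8·4.2) = (23.04 + 17.64 − 39.69)/40.32 = 0.99/40.32 ≈ 0.0245536
C = arccos(0.0245536) ≈ 88.593°

C = 88.59°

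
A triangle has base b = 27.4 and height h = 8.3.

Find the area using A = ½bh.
A = ½·b·h = ½·27.4·8.3 = ½·227.42 = 113.71

Area = 113.71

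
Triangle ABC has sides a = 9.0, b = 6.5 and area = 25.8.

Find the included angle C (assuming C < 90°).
Area = ½·a·b·sin(C)  ⇒  sin(C) = 2·Area/(a·b) = 2·25.8/(9.0·6.5) = 51.6/58.5 ≈ 0.882051
C = arcsin(0.882051) ≈ 61.8908° (taking the acute solution since C < 90°)

C = 61.89°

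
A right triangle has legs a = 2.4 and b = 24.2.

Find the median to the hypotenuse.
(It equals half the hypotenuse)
Hypotenuse c = √(a² + b²) = √(5.76 + 585.64) = √591.4 ≈ 24.3187
Median to hypotenuse = c/2 ≈ 24.3187/2 ≈ 12.1594

Median = 12.16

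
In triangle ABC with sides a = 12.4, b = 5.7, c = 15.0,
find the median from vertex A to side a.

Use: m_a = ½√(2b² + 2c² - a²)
m_a = ½√(2·5.7² + 2·15.0² − 12.4²) = ½√(2·32.49 + 2·225 − 153.76) = ½√(64.98 + 450 − 153.76) = ½√361.22
√361.22 ≈ 19.0058, so m_a ≈ 9.50289

m_a = 9.503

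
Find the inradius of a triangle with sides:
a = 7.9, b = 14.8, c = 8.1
r = Area/s where s is the semi-perimeter.
s = (7.9 + 14.8 + 8.1)/2 = 30.8/2 = 15.4
Area = √(s(s−a)(s−b)(s−c)) = √(15.4·7.5·0.6·7.3) ≈ √505.89 ≈ 22.492
r ≈ 22.492/15.4 ≈ 1.46052

r = 1.461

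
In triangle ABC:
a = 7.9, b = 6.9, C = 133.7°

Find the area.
Two sides and the included angle (SAS): A = ½·a·b·sin(C) = ½·7.9·6.9·sin(133.7°)
sin(133.7°) ≈ 0.722967
A ≈ ½·54.51·0.722967 = 27.255·0.722967 ≈ 19.7045

Area = 19.7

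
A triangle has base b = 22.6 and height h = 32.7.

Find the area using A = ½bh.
A = ½·b·h = ½·22.6·32.7 = ½·739.02 = 369.51

Area = 369.51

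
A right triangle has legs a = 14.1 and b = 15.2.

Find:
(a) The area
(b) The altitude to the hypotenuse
(a) The legs are perpendicular, so Area = ½·a·b = ½·14.1·15.2 = ½·214.32 = 107.16
(b) Hypotenuse c = √(a² + b²) = √(198.81 + 231.04) = √429.85 ≈ 20.7328
    Area = ½·c·h_c  ⇒  h_c = 2·Area/c = 214.32/20.7328 ≈ 10.3372

Area = 107.16, h_c = 10.34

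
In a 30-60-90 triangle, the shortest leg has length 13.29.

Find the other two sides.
In a 30-60-90 triangle the sides are in ratio 1 : √3 : 2 (short leg : long leg : hypotenuse).
Long leg = 13.29·√3 ≈ 13.29·1.73205 ≈ 23.019
Hypotenuse = 2·13.29 = 26.58

Long leg = 13.29√3 = 23.02, Hypotenuse = 26.58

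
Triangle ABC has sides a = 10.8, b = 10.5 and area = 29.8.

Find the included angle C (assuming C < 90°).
Area = ½·a·b·sin(C)  ⇒  sin(C) = 2·Area/(a·b) = 2·29.8/(10.8·10.5) = 59.6/113.4 ≈ 0.525573
C = arcsin(0.525573) ≈ 31.7068° (taking the acute solution since C < 90°)

C = 31.71°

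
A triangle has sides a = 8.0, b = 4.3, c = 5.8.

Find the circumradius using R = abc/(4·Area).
First find the area with Heron's formula.
s = (8.0 + 4.3 + 5.8)/2 = 9.05
Area = √(s(s−a)(s−b)(s−c)) = √(9.05·1.05·4.75·3.25) ≈ √146.695 ≈ 12.1118
abc = 8.0·4.3·5.8 = 199.52
R = abc/(4·Area) ≈ 199.52/(4·12.1118) = 199.52/48.4471 ≈ 4.11831

R = 4.118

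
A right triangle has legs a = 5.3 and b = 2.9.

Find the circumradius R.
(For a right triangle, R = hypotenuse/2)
Hypotenuse c = √(a² + b²) = √(28.09 + 8.41) = √36.5 ≈ 6.04152
R = c/2 ≈ 6.04152/2 ≈ 3.02076

R = 3.021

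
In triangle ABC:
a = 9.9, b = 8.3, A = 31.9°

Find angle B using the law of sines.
a/sin(A) = b/sin(B)  ⇒  sin(B) = b·sin(A)/a = 8.3·sin(31.9°)/9.9
sin(31.9°) ≈ 0.528438
sin(B) ≈ 8.3·0.528438/9.9 ≈ 4.38604/9.9 ≈ 0.443034
B = arcsin(0.443034) ≈ 26.2976°
(Since b ≤ a we need B ≤ A, so the obtuse alternative 180° − 26.2976° ≈ 153.702° is rejected.)

B = 26.3°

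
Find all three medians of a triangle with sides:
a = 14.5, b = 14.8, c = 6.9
Median formula: m_a = ½√(2b² + 2c² − a²) (and cyclically). a² = 210.25, b² = 219.04, c² = 47.61.
m_a = ½√(2·219.04 + 2·47.61 − 210.25) = ½√323.05 ≈ ½·17.9736 ≈ 8.9868
m_b = ½√(2·210.25 + 2·47.61 − 219.04) = ½√296.68 ≈ ½·17.2244 ≈ 8.6122
m_c = ½√(2·210.25 + 2·219.04 − 47.61) = ½√810.97 ≈ ½·28.4775 ≈ 14.2388

m_a = 8.987, m_b = 8.612, m_c = 14.24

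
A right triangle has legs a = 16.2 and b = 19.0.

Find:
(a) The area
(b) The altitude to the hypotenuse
(a) The legs are perpendicular, so Area = ½·a·b = ½·16.2·19.0 = ½·307.8 = 153.9
(b) Hypotenuse c = √(a² + b²) = √(262.44 + 361) = √623.44 ≈ 24.9688
    Area = ½·c·h_c  ⇒  h_c = 2·Area/c = 307.8/24.9688 ≈ 12.3274

Area = 153.9, h_c = 12.33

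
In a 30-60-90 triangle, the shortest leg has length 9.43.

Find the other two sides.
In a 30-60-90 triangle the sides are in ratio 1 : √3 : 2 (short leg : long leg : hypotenuse).
Long leg = 9.43·√3 ≈ 9.43·1.73205 ≈ 16.3332
Hypotenuse = 2·9.43 = 18.86

Long leg = 9.43√3 = 16.33, Hypotenuse = 18.86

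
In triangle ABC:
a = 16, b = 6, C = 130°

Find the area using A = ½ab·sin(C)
A = ½·a·b·sin(C) = ½·16·6·sin(130°)
sin(130°) ≈ 0.766044
A ≈ ½·96·0.766044 = 48·0.766044 ≈ 36.7701

Area = 36.77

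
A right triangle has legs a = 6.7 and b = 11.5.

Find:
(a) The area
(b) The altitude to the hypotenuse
(a) The legs are perpendicular, so Area = ½·a·b = ½·6.7·11.5 = ½·77.05 = 38.525
(b) Hypotenuse c = √(a² + b²) = √(44.89 + 132.25) = √177.14 ≈ 13.3094
    Area = ½·c·h_c  ⇒  h_c = 2·Area/c = 77.05/13.3094 ≈ 5.78914

Area = 38.525, h_c = 5.789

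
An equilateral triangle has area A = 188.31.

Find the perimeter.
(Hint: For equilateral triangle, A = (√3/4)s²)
A = (√3/4)s²  ⇒  s² = 4A/√3 = 4·188.31/√3 = 753.24/1.73205 ≈ 434.883
s ≈ √434.883 ≈ 20.8539
Perimeter = 3s ≈ 3·20.8539 ≈ 62.5616

Perimeter = 62.56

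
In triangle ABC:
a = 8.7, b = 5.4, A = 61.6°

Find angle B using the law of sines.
a/sin(A) = b/sin(B)  ⇒  sin(B) = b·sin(A)/a = 5.4·sin(61.6°)/8.7
sin(61.6°) ≈ 0.879649
sin(B) ≈ 5.4·0.879649/8.7 ≈ 4.7501/8.7 ≈ 0.545989
B = arcsin(0.545989) ≈ 33.0923°
(Since b ≤ a we need B ≤ A, so the obtuse alternative 180° − 33.0923° ≈ 146.908° is rejected.)

B = 33.09°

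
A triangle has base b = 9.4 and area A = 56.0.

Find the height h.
A = ½·b·h  ⇒  h = 2A/b = 2·56.0/9.4 = 112/9.4 ≈ 11.9149

h = 11.91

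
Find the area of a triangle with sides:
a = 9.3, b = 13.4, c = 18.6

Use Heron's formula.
s = (9.3 + 13.4 + 18.6)/2 = 41.3/2 = 20.65
s − a = 11.35, s − b = 7.25, s − c = 2.05
s(s−a)(s−b)(s−c) = 20.65·11.35·7.25·2.05 ≈ 3483.44
Area = √3483.44 ≈ 59.0206

Area = 59.02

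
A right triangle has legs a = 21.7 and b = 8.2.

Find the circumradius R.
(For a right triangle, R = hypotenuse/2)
Hypotenuse c = √(a² + b²) = √(470.89 + 67.24) = √538.13 ≈ 23.1976
R = c/2 ≈ 23.1976/2 ≈ 11.5988

R = 11.6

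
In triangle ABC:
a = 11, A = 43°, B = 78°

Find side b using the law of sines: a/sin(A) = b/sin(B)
a/sin(A) = b/sin(B)  ⇒  b = a·sin(B)/sin(A) = 11·sin(78°)/sin(43°)
sin(78°) ≈ 0.978148, sin(43°) ≈ 0.681998
b ≈ 11·0.978148/0.681998 ≈ 10.7596/0.681998 ≈ 15.7766

b = 15.78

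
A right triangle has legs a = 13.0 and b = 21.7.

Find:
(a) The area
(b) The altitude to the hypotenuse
(a) The legs are perpendicular, so Area = ½·a·b = ½·13.0·21.7 = ½·282.1 = 141.05
(b) Hypotenuse c = √(a² + b²) = √(169 + 470.89) = √639.89 ≈ 25.296
    Area = ½·c·h_c  ⇒  h_c = 2·Area/c = 282.1/25.296 ≈ 11.1519

Area = 141.05, h_c = 11.15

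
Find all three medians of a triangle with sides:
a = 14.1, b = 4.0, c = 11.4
Median formula: m_a = ½√(2b² + 2c² − a²) (and cyclically). a² = 198.81, b² = 16, c² = 129.96.
m_a = ½√(2·16 + 2·129.96 − 198.81) = ½√93.11 ≈ ½·9.64935 ≈ 4.82468
m_b = ½√(2·198.81 + 2·129.96 − 16) = ½√641.54 ≈ ½·25.3286 ≈ 12.6643
m_c = ½√(2·198.81 + 2·16 − 129.96) = ½√299.66 ≈ ½·17.3107 ≈ 8.65535

m_a = 4.825, m_b = 12.66, m_c = 8.655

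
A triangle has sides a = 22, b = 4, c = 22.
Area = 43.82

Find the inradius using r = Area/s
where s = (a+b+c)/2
s = (22 + 4 + 22)/2 = 48/2 = 24
r = Area/s = 43.82/24 ≈ 1.82583

r = 1.826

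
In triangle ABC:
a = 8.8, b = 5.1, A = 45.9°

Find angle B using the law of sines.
a/sin(A) = b/sin(B)  ⇒  sin(B) = b·sin(A)/a = 5.1·sin(45.9°)/8.8
sin(45.9°) ≈ 0.718126
sin(B) ≈ 5.1·0.718126/8.8 ≈ 3.66244/8.8 ≈ 0.416187
B = arcsin(0.416187) ≈ 24.5941°
(Since b ≤ a we need B ≤ A, so the obtuse alternative 180° − 24.5941° ≈ 155.406° is rejected.)

B = 24.59°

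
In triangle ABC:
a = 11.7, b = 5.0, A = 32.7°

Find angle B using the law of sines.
a/sin(A) = b/sin(B)  ⇒  sin(B) = b·sin(A)/a = 5.0·sin(32.7°)/11.7
sin(32.7°) ≈ 0.54024
sin(B) ≈ 5.0·0.54024/11.7 ≈ 2.7012/11.7 ≈ 0.230872
B = arcsin(0.230872) ≈ 13.3484°
(Since b ≤ a we need B ≤ A, so the obtuse alternative 180° − 13.3484° ≈ 166.652° is rejected.)

B = 13.35°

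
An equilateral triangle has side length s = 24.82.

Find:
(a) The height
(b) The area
(a) The height splits the triangle into two 30-60-90 halves: h = s·√3/2 = 24.82·1.73205/2 ≈ 42.9895/2 ≈ 21.4948
(b) Area = (√3/4)·s² = (√3/4)·24.82² = (√3/4)·616.0324 ≈ 0.433013·616.0324 ≈ 266.75

Height = 21.49, Area = 266.7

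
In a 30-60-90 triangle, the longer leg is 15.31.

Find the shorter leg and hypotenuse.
In a 30-60-90 triangle the sides are in ratio 1 : √3 : 2, so short leg = long leg/√3 and hypotenuse = 2·(short leg).
Short leg = 15.31/√3 ≈ 15.31/1.73205 ≈ 8.83923
Hypotenuse = 2·8.83923 ≈ 17.6785

Short leg = 8.839, Hypotenuse = 17.68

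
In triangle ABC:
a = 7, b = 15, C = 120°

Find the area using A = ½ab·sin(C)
A = ½·a·b·sin(C) = ½·7·15·sin(120°)
sin(120°) ≈ 0.866025
A ≈ ½·105·0.866025 = 52.5·0.866025 ≈ 45.4663

Area = 45.47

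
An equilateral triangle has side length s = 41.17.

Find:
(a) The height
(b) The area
(a) The height splits the triangle into two 30-60-90 halves: h = s·√3/2 = 41.17·1.73205/2 ≈ 71.3085/2 ≈ 35.6543
(b) Area = (√3/4)·s² = (√3/4)·41.17² = (√3/4)·1694.9689 ≈ 0.433013·1694.9689 ≈ 733.943

Height = 35.65, Area = 733.9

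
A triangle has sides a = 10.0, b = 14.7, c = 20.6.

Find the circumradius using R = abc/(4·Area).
First find the area with Heron's formula.
s = (10.0 + 14.7 + 20.6)/2 = 22.65
Area = √(s(s−a)(s−b)(s−c)) = √(22.65·12.65·7.95·2.05) ≈ √4669.6 ≈ 68.3345
abc = 10.0·14.7·20.6 = 3028.2
R = abc/(4·Area) ≈ 3028.2/(4·68.3345) = 3028.2/273.338 ≈ 11.0786

R = 11.08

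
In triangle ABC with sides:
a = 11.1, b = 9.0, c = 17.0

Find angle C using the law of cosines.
c² = a² + b² − 2ab·cos(C)  ⇒  cos(C) = (a² + b² − c²)/(2ab)
cos(C) = (11.1² + 9.0² − 17.0²)/(2·11.1·9.0) = (123.21 + 81 − 289)/199.8 = -84.79/199.8 ≈ -0.424374
C = arccos(-0.424374) ≈ 115.111°

C = 115.1°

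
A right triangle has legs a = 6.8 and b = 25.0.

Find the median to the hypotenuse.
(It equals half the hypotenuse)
Hypotenuse c = √(a² + b²) = √(46.24 + 625) = √671.24 ≈ 25.9083
Median to hypotenuse = c/2 ≈ 25.9083/2 ≈ 12.9541

Median = 12.95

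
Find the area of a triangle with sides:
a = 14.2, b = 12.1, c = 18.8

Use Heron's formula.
s = (14.2 + 12.1 + 18.8)/2 = 45.1/2 = 22.55
s − a = 8.35, s − b = 10.45, s − c = 3.75
s(s−a)(s−b)(s−c) = 22.55·8.35·10.45·3.75 ≈ 7378.71
Area = √7378.71 ≈ 85.8994

Area = 85.9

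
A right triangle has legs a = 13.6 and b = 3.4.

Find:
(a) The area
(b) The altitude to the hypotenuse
(a) The legs are perpendicular, so Area = ½·a·b = ½·13.6·3.4 = ½·46.24 = 23.12
(b) Hypotenuse c = √(a² + b²) = √(184.96 + 11.56) = √196.52 ≈ 14.0186
    Area = ½·c·h_c  ⇒  h_c = 2·Area/c = 46.24/14.0186 ≈ 3.29848

Area = 23.12, h_c = 3.298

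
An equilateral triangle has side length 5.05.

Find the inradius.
r = Area/s with s the semi-perimeter.
Area = (√3/4)·5.05² = (√3/4)·25.5025 ≈ 0.433013·25.5025 ≈ 11.0429
s = 3·5.05/2 = 7.575
r ≈ 11.0429/7.575 ≈ 1.45781
(Equivalently r = side/(2√3) = 5.05/3.4641 ≈ 1.45781.)

r = 1.458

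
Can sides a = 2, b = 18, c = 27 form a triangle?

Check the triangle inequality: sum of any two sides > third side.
a + b vs c: 2 + 18 = 20 ≤ 27  ✗
a + c vs b: 2 + 27 = 29 > 18  ✓
b + c vs a: 18 + 27 = 45 > 2  ✓

No: 2 + 18 = 20 is not > 27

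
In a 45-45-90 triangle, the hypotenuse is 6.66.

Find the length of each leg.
In a 45-45-90 triangle hypotenuse = leg·√2, so leg = hypotenuse/√2.
Leg = 6.66/√2 ≈ 6.66/1.41421 ≈ 4.70933

Each leg = 4.709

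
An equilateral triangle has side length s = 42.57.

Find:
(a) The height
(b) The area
(a) The height splits the triangle into two 30-60-90 halves: h = s·√3/2 = 42.57·1.73205/2 ≈ 73.7334/2 ≈ 36.8667
(b) Area = (√3/4)·s² = (√3/4)·42.57² = (√3/4)·1812.2049 ≈ 0.433013·1812.2049 ≈ 784.708

Height = 36.87, Area = 784.7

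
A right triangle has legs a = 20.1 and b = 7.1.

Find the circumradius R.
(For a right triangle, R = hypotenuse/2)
Hypotenuse c = √(a² + b²) = √(404.01 + 50.41) = √454.42 ≈ 21.3171
R = c/2 ≈ 21.3171/2 ≈ 10.6586

R = 10.66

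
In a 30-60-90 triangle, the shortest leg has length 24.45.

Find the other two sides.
In a 30-60-90 triangle the sides are in ratio 1 : √3 : 2 (short leg : long leg : hypotenuse).
Long leg = 24.45·√3 ≈ 24.45·1.73205 ≈ 42.3486
Hypotenuse = 2·24.45 = 48.9

Long leg = 24.45√3 = 42.35, Hypotenuse = 48.9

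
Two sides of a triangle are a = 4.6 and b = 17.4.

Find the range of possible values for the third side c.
Triangle inequality: |a − b| < c < a + b
|a − b| = |4.6 − 17.4| = 12.8
a + b = 4.6 + 17.4 = 22

12.8 < c < 22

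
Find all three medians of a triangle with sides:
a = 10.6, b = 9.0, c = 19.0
Median formula: m_a = ½√(2b² + 2c² − a²) (and cyclically). a² = 112.36, b² = 81, c² = 361.
m_a = ½√(2·81 + 2·361 − 112.36) = ½√771.64 ≈ ½·27.7784 ≈ 13.8892
m_b = ½√(2·112.36 + 2·361 − 81) = ½√865.72 ≈ ½·29.4231 ≈ 14.7116
m_c = ½√(2·112.36 + 2·81 − 361) = ½√25.72 ≈ ½·5.07149 ≈ 2.53574

m_a = 13.89, m_b = 14.71, m_c = 2.536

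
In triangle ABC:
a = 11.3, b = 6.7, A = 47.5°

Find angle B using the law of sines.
a/sin(A) = b/sin(B)  ⇒  sin(B) = b·sin(A)/a = 6.7·sin(47.5°)/11.3
sin(47.5°) ≈ 0.737277
sin(B) ≈ 6.7·0.737277/11.3 ≈ 4.93976/11.3 ≈ 0.437147
B = arcsin(0.437147) ≈ 25.922°
(Since b ≤ a we need B ≤ A, so the obtuse alternative 180° − 25.922° ≈ 154.078° is rejected.)

B = 25.92°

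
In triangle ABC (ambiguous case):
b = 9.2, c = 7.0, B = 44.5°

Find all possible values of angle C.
b/sin(B) = c/sin(C)  ⇒  sin(C) = c·sin(B)/b = 7.0·sin(44.5°)/9.2
sin(44.5°) ≈ 0.700909
sin(C) ≈ 7.0·0.700909/9.2 ≈ 4.90636/9.2 ≈ 0.533301
Candidate 1: C₁ = arcsin(0.533301) ≈ 32.2287°  →  A = 180° − 44.5° − 32.2287° ≈ 103.271° > 0, valid
Candidate 2: C₂ = 180° − C₁ ≈ 147.771°  →  A = 180° − 44.5° − 147.771° ≈ -12.2713° ≤ 0, not a valid triangle

C = 32.23° (one solution)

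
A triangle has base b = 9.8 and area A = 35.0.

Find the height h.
A = ½·b·h  ⇒  h = 2A/b = 2·35.0/9.8 = 70/9.8 ≈ 7.14286

h = 7.143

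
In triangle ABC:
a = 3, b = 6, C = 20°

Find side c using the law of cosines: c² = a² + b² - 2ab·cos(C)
c² = 3² + 6² − 2·3·6·cos(20°)
cos(20°) ≈ 0.939693
c² ≈ 9 + 36 − 36·(0.939693) ≈ 45 − 33.8289 ≈ 11.1711
c ≈ √11.1711 ≈ 3.34231

c = 3.342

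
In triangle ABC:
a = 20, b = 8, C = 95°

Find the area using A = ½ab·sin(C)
A = ½·a·b·sin(C) = ½·20·8·sin(95°)
sin(95°) ≈ 0.996195
A ≈ ½·160·0.996195 = 80·0.996195 ≈ 79.6956

Area = 79.7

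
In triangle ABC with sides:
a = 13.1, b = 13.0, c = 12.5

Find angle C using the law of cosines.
c² = a² + b² − 2ab·cos(C)  ⇒  cos(C) = (a² + b² − c²)/(2ab)
cos(C) = (13.1² + 13.0² − 12.5²)/(2·13.1·13.0) = (171.61 + 169 − 156.25)/340.6 = 184.36/340.6 ≈ 0.54128
C = arccos(0.54128) ≈ 57.2292°

C = 57.23°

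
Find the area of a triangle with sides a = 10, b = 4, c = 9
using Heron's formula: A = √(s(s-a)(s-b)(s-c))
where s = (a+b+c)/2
s = (10 + 4 + 9)/2 = 23/2 = 11.5
s − a = 1.5, s − b = 7.5, s − c = 2.5
s(s−a)(s−b)(s−c) = 11.5·1.5·7.5·2.5 = 323.4375
Area = √323.4375 ≈ 17.9844

s = 11.5, Area = 17.98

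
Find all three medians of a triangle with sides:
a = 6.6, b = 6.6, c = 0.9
Median formula: m_a = ½√(2b² + 2c² − a²) (and cyclically). a² = 43.56, b² = 43.56, c² = 0.81.
m_a = ½√(2·43.56 + 2·0.81 − 43.56) = ½√45.18 ≈ ½·6.72161 ≈ 3.3608
m_b = ½√(2·43.56 + 2·0.81 − 43.56) = ½√45.18 ≈ ½·6.72161 ≈ 3.3608
m_c = ½√(2·43.56 + 2·43.56 − 0.81) = ½√173.43 ≈ ½·13.1693 ≈ 6.58464

m_a = 3.361, m_b = 3.361, m_c = 6.585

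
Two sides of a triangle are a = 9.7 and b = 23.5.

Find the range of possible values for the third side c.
Triangle inequality: |a − b| < c < a + b
|a − b| = |9.7 − 23.5| = 13.8
a + b = 9.7 + 23.5 = 33.2

13.8 < c < 33.2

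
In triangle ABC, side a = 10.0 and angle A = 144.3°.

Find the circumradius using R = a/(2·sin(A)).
R = a/(2·sin(A)) = 10.0/(2·sin(144.3°))
sin(144.3°) ≈ 0.583541
R ≈ 10.0/(2·0.583541) = 10.0/1.16708 ≈ 8.56838

R = 8.568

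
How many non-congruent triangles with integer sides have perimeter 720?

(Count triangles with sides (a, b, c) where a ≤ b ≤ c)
Let a ≤ b ≤ c with a + b + c = 720. The only binding inequality is a + b > c, i.e. 720 − c > c, so c < 720/2; and c ≥ 720/3 since c is the largest side.
So 240 ≤ c ≤ 359. For each c, b runs from ⌈(720 − c)/2⌉ up to c (then a = 720 − b − c satisfies 1 ≤ a ≤ b automatically), giving c − ⌈(720 − c)/2⌉ + 1 choices.
Summing over c: 1 + 2 + 4 + 5 + … + 178 + 179  (120 terms, c = 240, …, 359) = 10800
Check (closed form: nearest integer to p²/48 for even p, (p+3)²/48 for odd p): 720²/48 = 518400/48 ≈ 10800.00 → 10800

10800 triangles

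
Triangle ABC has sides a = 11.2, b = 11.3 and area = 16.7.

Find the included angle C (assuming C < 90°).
Area = ½·a·b·sin(C)  ⇒  sin(C) = 2·Area/(a·b) = 2·16.7/(11.2·11.3) = 33.4/126.56 ≈ 0.263906
C = arcsin(0.263906) ≈ 15.302° (taking the acute solution since C < 90°)

C = 15.3°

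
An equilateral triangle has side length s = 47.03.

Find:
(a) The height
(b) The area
(a) The height splits the triangle into two 30-60-90 halves: h = s·√3/2 = 47.03·1.73205/2 ≈ 81.4583/2 ≈ 40.7292
(b) Area = (√3/4)·s² = (√3/4)·47.03² = (√3/4)·2211.8209 ≈ 0.433013·2211.8209 ≈ 957.747

Height = 40.73, Area = 957.7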